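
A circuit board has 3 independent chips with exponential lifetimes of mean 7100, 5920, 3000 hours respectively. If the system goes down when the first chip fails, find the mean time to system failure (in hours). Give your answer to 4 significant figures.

The first failure time is exponential with rate Σλ_i = 1/7100 + 1/5920 + 1/3000 = 0.000643097 per hour.
E[min] = 1/Σλ = 1/0.000643097 = 1554.97 hours.

1555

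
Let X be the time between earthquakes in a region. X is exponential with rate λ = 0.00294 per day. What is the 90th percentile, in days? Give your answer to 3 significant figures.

Set 1 − e^(−λt) = 0.9, so t = −ln(0.1)/λ = 2.3026/0.00294 ≈ 783.192 days.

783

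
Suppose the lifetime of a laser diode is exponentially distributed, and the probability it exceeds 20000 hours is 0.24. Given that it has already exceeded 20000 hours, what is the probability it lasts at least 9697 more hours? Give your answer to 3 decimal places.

0.501

From e^(−λ·20000) = 0.24, λ = −ln(0.24)/20000 = 0.0000713558.
Memoryless: P(X > 20000+9697 | X > 20000) = P(X > 9697) = e^(−0.0000713558·9697) ≈ 0.501.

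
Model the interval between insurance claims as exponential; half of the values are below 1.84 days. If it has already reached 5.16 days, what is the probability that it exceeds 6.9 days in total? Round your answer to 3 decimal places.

For an exponential, median = ln(2)/λ, so λ = ln 2 / 1.84 = 0.37671 per day.
By the memoryless property, P(X > 5.16+1.74 | X > 5.16) = P(X > 1.74).
P(X > 1.74) = e^(−0.65548) ≈ 0.519.

0.519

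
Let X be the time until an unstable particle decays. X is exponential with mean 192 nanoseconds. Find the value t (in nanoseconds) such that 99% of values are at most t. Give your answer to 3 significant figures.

884

The rate is λ = 1/192 = 0.00520833 per nanosecond.
Set 1 − e^(−λt) = 0.99, so t = −ln(0.01)/λ = 4.6052/0.00520833 ≈ 884.193 nanoseconds.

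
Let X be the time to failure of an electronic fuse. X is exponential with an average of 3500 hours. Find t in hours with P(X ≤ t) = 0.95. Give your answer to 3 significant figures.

The rate is λ = 1/3500 = 0.000285714 per hour.
Set 1 − e^(−λt) = 0.95, so t = −ln(0.05)/λ = 2.9957/0.000285714 ≈ 10485.1 hours.

10500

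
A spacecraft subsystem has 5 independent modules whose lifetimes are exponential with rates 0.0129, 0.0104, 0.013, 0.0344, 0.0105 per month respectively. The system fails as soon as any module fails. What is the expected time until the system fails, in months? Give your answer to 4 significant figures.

12.32

The time to first failure is exponential with rate Σλ = 0.0129 + 0.0104 + 0.013 + 0.0344 + 0.0105 = 0.0812.
E[min] = 1/Σλ = 1/0.0812 = 12.3153 months.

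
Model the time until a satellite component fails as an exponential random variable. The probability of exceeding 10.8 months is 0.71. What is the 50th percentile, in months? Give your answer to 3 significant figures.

21.9

e^(−λ·10.8) = 0.71 ⇒ λ = −ln(0.71)/10.8 = 0.0317121.
50th percentile: 1 − e^(−λt) = 0.5, t = −ln(0.5)/λ = 21.8575 months.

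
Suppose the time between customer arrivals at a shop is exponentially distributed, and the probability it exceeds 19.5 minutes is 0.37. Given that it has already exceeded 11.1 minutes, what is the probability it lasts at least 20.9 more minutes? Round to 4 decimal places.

From e^(−λ·19.5) = 0.37, λ = −ln(0.37)/19.5 = 0.0509873.
Memoryless: P(X > 11.1+20.9 | X > 11.1) = P(X > 20.9) = e^(−0.0509873·20.9) ≈ 0.3445.

0.3445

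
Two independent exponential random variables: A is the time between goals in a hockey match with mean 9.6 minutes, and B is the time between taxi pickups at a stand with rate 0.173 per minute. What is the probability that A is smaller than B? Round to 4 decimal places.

λ_1 = 1/9.6 = 0.104167, λ_2 = 0.173.
For independent exponentials, P(A < B) = λ_1/(λ_1+λ_2) = 0.104167/0.277167 ≈ 0.3758.

0.3758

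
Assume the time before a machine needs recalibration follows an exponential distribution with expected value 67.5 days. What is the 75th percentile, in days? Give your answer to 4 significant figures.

93.57

The rate is λ = 1/67.5 = 0.0148148 per day.
Set 1 − e^(−λt) = 0.75, so t = −ln(0.25)/λ = 1.3863/0.0148148 ≈ 93.5749 days.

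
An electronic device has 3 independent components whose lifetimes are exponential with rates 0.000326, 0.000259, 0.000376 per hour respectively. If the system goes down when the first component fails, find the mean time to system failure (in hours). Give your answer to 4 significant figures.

1041

The time to first failure is exponential with rate Σλ = 0.000326 + 0.000259 + 0.000376 = 0.000961.
E[min] = 1/Σλ = 1/0.000961 = 1040.58 hours.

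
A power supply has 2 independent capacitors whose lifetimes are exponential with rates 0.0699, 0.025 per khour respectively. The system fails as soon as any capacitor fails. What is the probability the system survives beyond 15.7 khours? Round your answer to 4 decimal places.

0.2254

The time to first failure is exponential with rate Σλ = 0.0699 + 0.025 = 0.0949.
P(min > 15.7) = e^(−0.0949·15.7) = e^(−1.4899) ≈ 0.2254.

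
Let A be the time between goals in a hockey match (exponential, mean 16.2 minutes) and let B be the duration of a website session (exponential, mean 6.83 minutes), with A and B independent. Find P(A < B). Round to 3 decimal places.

0.297

λ_1 = 1/16.2 = 0.0617284, λ_2 = 1/6.83 = 0.146413.
For independent exponentials, P(A < B) = λ_1/(λ_1+λ_2) = 0.0617284/0.208141 ≈ 0.297.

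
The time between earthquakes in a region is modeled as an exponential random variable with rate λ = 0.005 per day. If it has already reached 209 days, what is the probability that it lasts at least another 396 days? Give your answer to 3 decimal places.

P(X > s+t | X > s) = e^(−λ(s+t))/e^(−λs) = e^(−λt), independent of s = 209.
P(X > 396) = e^(−1.98) ≈ 0.138.

0.138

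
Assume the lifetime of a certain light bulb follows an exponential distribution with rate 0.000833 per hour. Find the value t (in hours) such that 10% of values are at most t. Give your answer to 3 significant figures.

Set 1 − e^(−λt) = 0.1, so t = −ln(0.9)/λ = 0.10536/0.000833 ≈ 126.483 hours.

126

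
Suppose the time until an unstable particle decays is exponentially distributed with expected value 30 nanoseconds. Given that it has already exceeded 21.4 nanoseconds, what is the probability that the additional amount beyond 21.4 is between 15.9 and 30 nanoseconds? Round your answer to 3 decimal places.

0.221

The rate is λ = 1/30 = 0.0333333 per nanosecond.
Memoryless: the residual past 21.4 is again Exp(λ).
P(15.9 < residual < 30) = e^(−λ·15.9) − e^(−λ·30) = 0.58860 − 0.36788 ≈ 0.221.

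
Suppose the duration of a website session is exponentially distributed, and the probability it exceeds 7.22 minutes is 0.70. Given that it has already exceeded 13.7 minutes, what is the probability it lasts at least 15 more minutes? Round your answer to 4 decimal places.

From e^(−λ·7.22) = 0.70, λ = −ln(0.70)/7.22 = 0.049401.
Memoryless: P(X > 13.7+15 | X > 13.7) = P(X > 15) = e^(−0.049401·15) ≈ 0.4766.

0.4766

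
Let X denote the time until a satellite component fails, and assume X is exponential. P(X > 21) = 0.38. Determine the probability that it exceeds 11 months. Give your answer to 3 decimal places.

0.602

e^(−λ·21) = 0.38 ⇒ λ = −ln(0.38)/21 = 0.0460754.
P(X > 11) = e^(−0.0460754·11) = e^(−0.50683) ≈ 0.602.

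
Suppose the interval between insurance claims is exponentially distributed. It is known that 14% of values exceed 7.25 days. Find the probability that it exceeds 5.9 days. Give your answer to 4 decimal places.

e^(−λ·7.25) = 0.14 ⇒ λ = −ln(0.14)/7.25 = 0.271188.
P(X > 5.9) = e^(−0.271188·5.9) = e^(−1.6) ≈ 0.2019.

0.2019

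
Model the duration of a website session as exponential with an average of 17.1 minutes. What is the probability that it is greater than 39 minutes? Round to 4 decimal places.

The rate is λ = 1/17.1 = 0.0584795 per minute.
P(X > 39) = e^(−λ·39) = e^(−2.2807) ≈ 0.1022.

0.1022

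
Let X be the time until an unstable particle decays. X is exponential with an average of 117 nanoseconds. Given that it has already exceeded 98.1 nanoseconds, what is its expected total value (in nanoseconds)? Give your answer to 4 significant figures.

215.1

The rate is λ = 1/117 = 0.00854701 per nanosecond.
By memorylessness, E[X | X > 98.1] = 98.1 + 1/λ = 98.1 + 117 = 215.1 nanoseconds.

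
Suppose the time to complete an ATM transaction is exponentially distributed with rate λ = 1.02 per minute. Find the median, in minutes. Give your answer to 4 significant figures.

0.6796

Set 1 − e^(−λt) = 0.5, so t = −ln(0.5)/λ = 0.69315/1.02 ≈ 0.679556 minutes.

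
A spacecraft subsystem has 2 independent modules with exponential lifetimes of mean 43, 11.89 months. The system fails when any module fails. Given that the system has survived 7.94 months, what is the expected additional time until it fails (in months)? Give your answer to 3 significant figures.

9.31

First-failure rate Σλ = 1/43 + 1/11.89 = 0.10736.
By memorylessness the expected residual is 1/Σλ = 9.31445 months, regardless of the 7.94 already elapsed.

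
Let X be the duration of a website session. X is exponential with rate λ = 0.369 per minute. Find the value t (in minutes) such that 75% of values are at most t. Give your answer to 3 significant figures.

3.76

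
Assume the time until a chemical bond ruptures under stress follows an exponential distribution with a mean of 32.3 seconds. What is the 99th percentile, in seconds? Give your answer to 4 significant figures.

148.7

The rate is λ = 1/32.3 = 0.0309598 per second.
Set 1 − e^(−λt) = 0.99, so t = −ln(0.01)/λ = 4.6052/0.0309598 ≈ 148.747 seconds.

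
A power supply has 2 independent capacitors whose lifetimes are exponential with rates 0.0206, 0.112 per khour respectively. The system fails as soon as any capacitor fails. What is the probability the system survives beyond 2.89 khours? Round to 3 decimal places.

The time to first failure is exponential with rate Σλ = 0.0206 + 0.112 = 0.1326.
P(min > 2.89) = e^(−0.1326·2.89) = e^(−0.38321) ≈ 0.682.

0.682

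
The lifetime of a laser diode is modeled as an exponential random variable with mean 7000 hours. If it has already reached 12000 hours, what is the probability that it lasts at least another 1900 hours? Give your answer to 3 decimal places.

The rate is λ = 1/7000 = 0.000142857 per hour.
By the memoryless property, P(X > 12000+1900 | X > 12000) = P(X > 1900).
P(X > 1900) = e^(−0.27143) ≈ 0.762.

0.762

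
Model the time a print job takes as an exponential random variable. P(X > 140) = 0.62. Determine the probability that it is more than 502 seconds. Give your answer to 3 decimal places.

e^(−λ·140) = 0.62 ⇒ λ = −ln(0.62)/140 = 0.00341454.
P(X > 502) = e^(−0.00341454·502) = e^(−1.7141) ≈ 0.180.

0.180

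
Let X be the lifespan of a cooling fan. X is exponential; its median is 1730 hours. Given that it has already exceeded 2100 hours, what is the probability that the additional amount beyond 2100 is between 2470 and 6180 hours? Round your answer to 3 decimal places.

0.288

For an exponential, median = ln(2)/λ, so λ = ln 2 / 1730 = 0.000400663 per hour.
Memoryless: the residual past 2100 is again Exp(λ).
P(2470 < residual < 6180) = e^(−λ·2470) − e^(−λ·6180) = 0.37171 − 0.08407 ≈ 0.288.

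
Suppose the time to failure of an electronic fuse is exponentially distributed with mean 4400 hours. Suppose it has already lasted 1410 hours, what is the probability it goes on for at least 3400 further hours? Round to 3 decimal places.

The rate is λ = 1/4400 = 0.000227273 per hour.
The exponential is memoryless, so the remaining time is again Exp(λ): the condition X > 1410 is irrelevant.
P(X > 3400) = e^(−0.77273) ≈ 0.462.

0.462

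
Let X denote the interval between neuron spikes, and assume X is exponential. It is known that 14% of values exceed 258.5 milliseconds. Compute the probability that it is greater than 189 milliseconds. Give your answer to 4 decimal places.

0.2375

e^(−λ·258.5) = 0.14 ⇒ λ = −ln(0.14)/258.5 = 0.00760585.
P(X > 189) = e^(−0.00760585·189) = e^(−1.4375) ≈ 0.2375.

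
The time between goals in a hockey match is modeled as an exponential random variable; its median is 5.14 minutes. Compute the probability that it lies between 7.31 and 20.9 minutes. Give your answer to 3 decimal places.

For an exponential, median = ln(2)/λ, so λ = ln 2 / 5.14 = 0.134854 per minute.
P(7.31 < X < 20.9) = e^(−λ·7.31) − e^(−λ·20.9) = 0.37315 − 0.05970 ≈ 0.313.

0.313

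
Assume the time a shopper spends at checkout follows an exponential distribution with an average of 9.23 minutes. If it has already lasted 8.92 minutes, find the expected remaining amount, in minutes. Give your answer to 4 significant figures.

The rate is λ = 1/9.23 = 0.108342 per minute.
By memorylessness, the remaining amount past any threshold is again Exp(λ) with mean 1/λ = 9.23 minutes.

9.230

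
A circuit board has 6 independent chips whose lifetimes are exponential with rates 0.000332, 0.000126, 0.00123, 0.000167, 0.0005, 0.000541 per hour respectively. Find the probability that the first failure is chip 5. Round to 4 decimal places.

0.1727

The time to first failure is exponential with rate Σλ = 0.000332 + 0.000126 + 0.00123 + 0.000167 + 0.0005 + 0.000541 = 0.002896.
P(chip 5 first) = λ_5/Σλ = 0.0005/0.002896 ≈ 0.1727.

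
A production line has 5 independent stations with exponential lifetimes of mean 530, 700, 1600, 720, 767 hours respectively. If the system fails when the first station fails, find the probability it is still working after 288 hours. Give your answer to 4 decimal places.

0.1480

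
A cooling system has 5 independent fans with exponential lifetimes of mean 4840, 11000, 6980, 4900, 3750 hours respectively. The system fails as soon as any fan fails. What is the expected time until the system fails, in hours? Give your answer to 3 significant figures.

The first failure time is exponential with rate Σλ_i = 1/4840 + 1/11000 + 1/6980 + 1/4900 + 1/3750 = 0.000911535 per hour.
E[min] = 1/Σλ = 1/0.000911535 = 1097.05 hours.

1100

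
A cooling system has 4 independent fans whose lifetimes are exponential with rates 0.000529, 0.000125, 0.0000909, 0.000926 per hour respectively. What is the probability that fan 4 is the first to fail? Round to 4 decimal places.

0.5542

The time to first failure is exponential with rate Σλ = 0.000529 + 0.000125 + 0.0000909 + 0.000926 = 0.0016709.
P(fan 4 first) = λ_4/Σλ = 0.000926/0.0016709 ≈ 0.5542.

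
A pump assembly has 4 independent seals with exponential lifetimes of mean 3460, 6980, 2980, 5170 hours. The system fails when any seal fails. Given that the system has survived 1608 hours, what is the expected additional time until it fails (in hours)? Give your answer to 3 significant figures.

1040

First-failure rate Σλ = 1/3460 + 1/6980 + 1/2980 + 1/5170 = 0.000961278.
By memorylessness the expected residual is 1/Σλ = 1040.28 hours, regardless of the 1608 already elapsed.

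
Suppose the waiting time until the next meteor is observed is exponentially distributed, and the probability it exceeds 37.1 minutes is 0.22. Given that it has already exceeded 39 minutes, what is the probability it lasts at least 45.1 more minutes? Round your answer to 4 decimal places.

From e^(−λ·37.1) = 0.22, λ = −ln(0.22)/37.1 = 0.0408121.
Memoryless: P(X > 39+45.1 | X > 39) = P(X > 45.1) = e^(−0.0408121·45.1) ≈ 0.1587.

0.1587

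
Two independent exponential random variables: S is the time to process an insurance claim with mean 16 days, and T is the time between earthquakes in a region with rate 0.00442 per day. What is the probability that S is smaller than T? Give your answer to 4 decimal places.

0.9340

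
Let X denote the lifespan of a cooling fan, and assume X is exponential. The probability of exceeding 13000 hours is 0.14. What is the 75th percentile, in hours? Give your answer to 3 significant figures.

e^(−λ·13000) = 0.14 ⇒ λ = −ln(0.14)/13000 = 0.000151239.
75th percentile: 1 − e^(−λt) = 0.75, t = −ln(0.25)/λ = 9166.22 hours.

9170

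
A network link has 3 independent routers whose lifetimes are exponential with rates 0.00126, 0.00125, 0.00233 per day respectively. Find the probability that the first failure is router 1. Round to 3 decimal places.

The time to first failure is exponential with rate Σλ = 0.00126 + 0.00125 + 0.00233 = 0.00484.
P(router 1 first) = λ_1/Σλ = 0.00126/0.00484 ≈ 0.260.

0.260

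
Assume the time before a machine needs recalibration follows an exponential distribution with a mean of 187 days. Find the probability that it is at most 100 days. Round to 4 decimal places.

The rate is λ = 1/187 = 0.00534759 per day.
P(X ≤ 100) = 1 − e^(−λ·100) = 1 − e^(−0.53476) ≈ 0.4142.

0.4142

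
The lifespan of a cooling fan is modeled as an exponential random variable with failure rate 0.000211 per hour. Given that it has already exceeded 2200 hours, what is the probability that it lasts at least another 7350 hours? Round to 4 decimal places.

0.2121

The exponential is memoryless, so the remaining time is again Exp(λ): the condition X > 2200 is irrelevant.
P(X > 7350) = e^(−1.5509) ≈ 0.2121.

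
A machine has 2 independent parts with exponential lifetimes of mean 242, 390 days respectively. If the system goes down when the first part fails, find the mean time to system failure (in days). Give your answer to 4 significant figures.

149.3

The first failure time is exponential with rate Σλ_i = 1/242 + 1/390 = 0.00669633 per day.
E[min] = 1/Σλ = 1/0.00669633 = 149.335 days.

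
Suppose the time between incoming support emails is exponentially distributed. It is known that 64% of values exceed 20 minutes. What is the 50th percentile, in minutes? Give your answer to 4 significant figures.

e^(−λ·20) = 0.64 ⇒ λ = −ln(0.64)/20 = 0.0223144.
50th percentile: 1 − e^(−λt) = 0.5, t = −ln(0.5)/λ = 31.0628 minutes.

31.06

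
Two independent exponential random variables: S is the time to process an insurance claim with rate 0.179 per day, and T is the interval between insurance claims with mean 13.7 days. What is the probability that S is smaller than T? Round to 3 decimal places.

λ_1 = 0.179, λ_2 = 1/13.7 = 0.0729927.
For independent exponentials, P(S < T) = λ_1/(λ_1+λ_2) = 0.179/0.251993 ≈ 0.710.

0.710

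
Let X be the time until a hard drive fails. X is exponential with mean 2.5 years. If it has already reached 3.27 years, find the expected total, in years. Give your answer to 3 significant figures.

The rate is λ = 1/2.5 = 0.4 per year.
By memorylessness, E[X | X > 3.27] = 3.27 + 1/λ = 3.27 + 2.5 = 5.77 years.

5.77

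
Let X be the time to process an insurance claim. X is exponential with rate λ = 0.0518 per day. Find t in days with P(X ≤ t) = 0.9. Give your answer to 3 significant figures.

Set 1 − e^(−λt) = 0.9, so t = −ln(0.1)/λ = 2.3026/0.0518 ≈ 44.4514 days.

44.5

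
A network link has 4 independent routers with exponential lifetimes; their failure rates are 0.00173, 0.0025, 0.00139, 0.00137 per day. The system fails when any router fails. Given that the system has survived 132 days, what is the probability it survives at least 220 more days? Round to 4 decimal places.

Time to first failure ~ Exp(Σλ) with Σλ = 0.00699.
By memorylessness, P(T > 132+220 | T > 132) = P(T > 220) = e^(−0.00699·220) ≈ 0.2149.

0.2149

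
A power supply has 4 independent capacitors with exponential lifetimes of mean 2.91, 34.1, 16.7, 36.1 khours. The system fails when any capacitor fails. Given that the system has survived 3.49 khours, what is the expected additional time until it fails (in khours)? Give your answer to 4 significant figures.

First-failure rate Σλ = 1/2.91 + 1/34.1 + 1/16.7 + 1/36.1 = 0.460549.
By memorylessness the expected residual is 1/Σλ = 2.17132 khours, regardless of the 3.49 already elapsed.

2.171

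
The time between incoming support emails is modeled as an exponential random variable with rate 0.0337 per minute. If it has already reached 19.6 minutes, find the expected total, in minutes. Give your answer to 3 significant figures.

By memorylessness, E[X | X > 19.6] = 19.6 + 1/λ = 19.6 + 29.6736 = 49.2736 minutes.

49.3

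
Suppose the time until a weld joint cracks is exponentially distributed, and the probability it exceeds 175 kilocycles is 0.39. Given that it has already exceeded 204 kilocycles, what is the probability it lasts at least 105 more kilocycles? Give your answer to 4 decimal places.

0.5684

From e^(−λ·175) = 0.39, λ = −ln(0.39)/175 = 0.00538062.
Memoryless: P(X > 204+105 | X > 204) = P(X > 105) = e^(−0.00538062·105) ≈ 0.5684.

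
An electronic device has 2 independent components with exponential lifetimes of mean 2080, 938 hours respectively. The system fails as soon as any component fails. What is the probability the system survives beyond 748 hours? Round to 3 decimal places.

0.314

The first failure time is exponential with rate Σλ_i = 1/2080 + 1/938 = 0.00154687 per hour.
P(min > 748) = e^(−0.00154687·748) = e^(−1.1571) ≈ 0.314.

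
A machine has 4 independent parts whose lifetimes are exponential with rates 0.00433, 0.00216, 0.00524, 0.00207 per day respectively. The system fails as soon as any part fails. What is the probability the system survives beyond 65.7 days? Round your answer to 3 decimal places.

The time to first failure is exponential with rate Σλ = 0.00433 + 0.00216 + 0.00524 + 0.00207 = 0.0138.
P(min > 65.7) = e^(−0.0138·65.7) = e^(−0.90666) ≈ 0.404.

0.404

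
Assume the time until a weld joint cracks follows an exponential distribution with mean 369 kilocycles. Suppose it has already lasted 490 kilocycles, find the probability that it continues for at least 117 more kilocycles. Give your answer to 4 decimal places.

0.7283

The rate is λ = 1/369 = 0.00271003 per kilocycle.
P(X > s+t | X > s) = e^(−λ(s+t))/e^(−λs) = e^(−λt), independent of s = 490.
P(X > 117) = e^(−0.31707) ≈ 0.7283.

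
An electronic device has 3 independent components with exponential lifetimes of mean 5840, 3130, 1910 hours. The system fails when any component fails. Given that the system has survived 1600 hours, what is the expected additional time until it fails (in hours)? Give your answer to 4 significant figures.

985.9

First-failure rate Σλ = 1/5840 + 1/3130 + 1/1910 = 0.00101428.
By memorylessness the expected residual is 1/Σλ = 985.919 hours, regardless of the 1600 already elapsed.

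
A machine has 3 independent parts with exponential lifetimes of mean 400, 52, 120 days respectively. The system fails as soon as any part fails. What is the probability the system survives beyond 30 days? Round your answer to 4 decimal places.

0.4058

The first failure time is exponential with rate Σλ_i = 1/400 + 1/52 + 1/120 = 0.0300641 per day.
P(min > 30) = e^(−0.0300641·30) = e^(−0.90192) ≈ 0.4058.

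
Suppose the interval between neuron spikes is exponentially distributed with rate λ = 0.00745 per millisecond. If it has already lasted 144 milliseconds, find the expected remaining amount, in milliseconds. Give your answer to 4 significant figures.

134.2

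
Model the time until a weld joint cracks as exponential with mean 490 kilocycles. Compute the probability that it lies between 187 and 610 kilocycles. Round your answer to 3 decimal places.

0.395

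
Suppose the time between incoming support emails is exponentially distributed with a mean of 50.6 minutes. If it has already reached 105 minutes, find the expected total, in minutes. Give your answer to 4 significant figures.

155.6

The rate is λ = 1/50.6 = 0.0197628 per minute.
By memorylessness, E[X | X > 105] = 105 + 1/λ = 105 + 50.6 = 155.6 minutes.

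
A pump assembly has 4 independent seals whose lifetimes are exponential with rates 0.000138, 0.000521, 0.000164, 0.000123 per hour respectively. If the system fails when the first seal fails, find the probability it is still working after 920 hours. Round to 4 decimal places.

The time to first failure is exponential with rate Σλ = 0.000138 + 0.000521 + 0.000164 + 0.000123 = 0.000946.
P(min > 920) = e^(−0.000946·920) = e^(−0.87032) ≈ 0.4188.

0.4188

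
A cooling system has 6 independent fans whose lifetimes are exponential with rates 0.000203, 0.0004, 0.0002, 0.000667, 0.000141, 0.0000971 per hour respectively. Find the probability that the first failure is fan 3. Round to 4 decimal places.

0.1171

The time to first failure is exponential with rate Σλ = 0.000203 + 0.0004 + 0.0002 + 0.000667 + 0.000141 + 0.0000971 = 0.0017081.
P(fan 3 first) = λ_3/Σλ = 0.0002/0.0017081 ≈ 0.1171.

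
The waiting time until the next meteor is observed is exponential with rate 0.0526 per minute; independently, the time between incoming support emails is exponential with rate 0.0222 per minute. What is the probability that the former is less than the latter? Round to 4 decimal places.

λ_1 = 0.0526, λ_2 = 0.0222.
For independent exponentials, P(the former < the latter) = λ_1/(λ_1+λ_2) = 0.0526/0.0748 ≈ 0.7032.

0.7032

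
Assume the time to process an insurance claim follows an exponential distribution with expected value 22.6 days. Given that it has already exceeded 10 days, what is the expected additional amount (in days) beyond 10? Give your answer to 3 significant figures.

22.6

The rate is λ = 1/22.6 = 0.0442478 per day.
By memorylessness, the remaining amount past any threshold is again Exp(λ) with mean 1/λ = 22.6 days.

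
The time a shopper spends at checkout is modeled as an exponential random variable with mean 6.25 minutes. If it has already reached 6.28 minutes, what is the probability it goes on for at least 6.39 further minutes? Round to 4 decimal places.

0.3597

The rate is λ = 1/6.25 = 0.16 per minute.
P(X > s+t | X > s) = e^(−λ(s+t))/e^(−λs) = e^(−λt), independent of s = 6.28.
P(X > 6.39) = e^(−1.0224) ≈ 0.3597.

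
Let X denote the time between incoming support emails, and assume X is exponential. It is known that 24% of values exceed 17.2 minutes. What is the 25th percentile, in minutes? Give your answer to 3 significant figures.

e^(−λ·17.2) = 0.24 ⇒ λ = −ln(0.24)/17.2 = 0.0829719.
25th percentile: 1 − e^(−λt) = 0.25, t = −ln(0.75)/λ = 3.46722 minutes.

3.47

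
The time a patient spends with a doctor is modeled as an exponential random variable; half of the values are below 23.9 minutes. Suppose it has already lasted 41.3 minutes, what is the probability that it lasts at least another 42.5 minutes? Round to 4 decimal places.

0.2915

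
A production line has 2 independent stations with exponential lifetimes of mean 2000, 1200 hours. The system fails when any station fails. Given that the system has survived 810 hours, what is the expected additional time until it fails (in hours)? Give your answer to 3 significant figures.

750

First-failure rate Σλ = 1/2000 + 1/1200 = 0.00133333.
By memorylessness the expected residual is 1/Σλ = 750 hours, regardless of the 810 already elapsed.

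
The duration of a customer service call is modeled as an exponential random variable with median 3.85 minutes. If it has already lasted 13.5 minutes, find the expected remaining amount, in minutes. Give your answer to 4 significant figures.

5.554

For an exponential, median = ln(2)/λ, so λ = ln 2 / 3.85 = 0.180038 per minute.
By memorylessness, the remaining amount past any threshold is again Exp(λ) with mean 1/λ = 5.55438 minutes.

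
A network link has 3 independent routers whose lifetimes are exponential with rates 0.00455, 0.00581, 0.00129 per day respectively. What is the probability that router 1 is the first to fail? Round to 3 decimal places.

The time to first failure is exponential with rate Σλ = 0.00455 + 0.00581 + 0.00129 = 0.01165.
P(router 1 first) = λ_1/Σλ = 0.00455/0.01165 ≈ 0.391.

0.391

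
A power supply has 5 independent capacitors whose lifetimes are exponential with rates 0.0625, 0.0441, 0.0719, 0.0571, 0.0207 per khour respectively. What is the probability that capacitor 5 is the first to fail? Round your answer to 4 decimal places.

The time to first failure is exponential with rate Σλ = 0.0625 + 0.0441 + 0.0719 + 0.0571 + 0.0207 = 0.2563.
P(capacitor 5 first) = λ_5/Σλ = 0.0207/0.2563 ≈ 0.0808.

0.0808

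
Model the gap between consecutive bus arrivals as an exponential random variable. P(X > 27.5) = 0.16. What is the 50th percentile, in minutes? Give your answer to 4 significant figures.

e^(−λ·27.5) = 0.16 ⇒ λ = −ln(0.16)/27.5 = 0.0666393.
50th percentile: 1 − e^(−λt) = 0.5, t = −ln(0.5)/λ = 10.4015 minutes.

10.40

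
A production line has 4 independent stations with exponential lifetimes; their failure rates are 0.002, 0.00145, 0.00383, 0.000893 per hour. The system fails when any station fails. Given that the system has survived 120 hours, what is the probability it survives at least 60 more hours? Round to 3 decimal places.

0.612

Time to first failure ~ Exp(Σλ) with Σλ = 0.008173.
By memorylessness, P(T > 120+60 | T > 120) = P(T > 60) = e^(−0.008173·60) ≈ 0.612.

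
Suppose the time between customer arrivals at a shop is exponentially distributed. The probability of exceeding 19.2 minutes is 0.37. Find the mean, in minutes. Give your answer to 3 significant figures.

e^(−λ·19.2) = 0.37 ⇒ λ = −ln(0.37)/19.2 = 0.051784.
Mean = 1/λ = 19.311 minutes.

19.3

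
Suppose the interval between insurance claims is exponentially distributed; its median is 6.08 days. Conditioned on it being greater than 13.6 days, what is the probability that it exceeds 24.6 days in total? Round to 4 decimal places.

0.2853

For an exponential, median = ln(2)/λ, so λ = ln 2 / 6.08 = 0.114004 per day.
P(X > s+t | X > s) = e^(−λ(s+t))/e^(−λs) = e^(−λt), independent of s = 13.6.
P(X > 11) = e^(−1.254) ≈ 0.2853.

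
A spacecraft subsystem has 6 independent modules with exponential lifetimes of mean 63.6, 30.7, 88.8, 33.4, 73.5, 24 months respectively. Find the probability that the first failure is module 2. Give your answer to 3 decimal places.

Rates: λ_i = 1/mean_i → 0.0157233, 0.0325733, 0.0112613, 0.0299401, 0.0136054, 0.0416667; Σλ = 0.14477.
P(module 2 first) = λ_2/Σλ = 0.0325733/0.14477 ≈ 0.225.

0.225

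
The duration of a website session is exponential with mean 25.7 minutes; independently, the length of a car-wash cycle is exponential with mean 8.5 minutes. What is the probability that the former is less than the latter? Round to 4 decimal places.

0.2485

λ_1 = 1/25.7 = 0.0389105, λ_2 = 1/8.5 = 0.117647.
For independent exponentials, P(the former < the latter) = λ_1/(λ_1+λ_2) = 0.0389105/0.156558 ≈ 0.2485.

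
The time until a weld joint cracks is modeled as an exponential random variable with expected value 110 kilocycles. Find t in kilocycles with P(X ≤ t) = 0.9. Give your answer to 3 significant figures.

253

The rate is λ = 1/110 = 0.00909091 per kilocycle.
Set 1 − e^(−λt) = 0.9, so t = −ln(0.1)/λ = 2.3026/0.00909091 ≈ 253.284 kilocycles.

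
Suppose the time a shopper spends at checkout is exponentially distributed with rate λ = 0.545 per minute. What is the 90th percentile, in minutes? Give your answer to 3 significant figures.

4.22

Set 1 − e^(−λt) = 0.9, so t = −ln(0.1)/λ = 2.3026/0.545 ≈ 4.22493 minutes.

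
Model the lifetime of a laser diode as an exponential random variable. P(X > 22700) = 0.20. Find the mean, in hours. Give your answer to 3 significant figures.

14100

e^(−λ·22700) = 0.20 ⇒ λ = −ln(0.20)/22700 = 0.0000709003.
Mean = 1/λ = 14104.3 hours.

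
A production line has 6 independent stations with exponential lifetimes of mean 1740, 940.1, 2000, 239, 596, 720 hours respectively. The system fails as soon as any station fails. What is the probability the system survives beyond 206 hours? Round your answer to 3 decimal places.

0.145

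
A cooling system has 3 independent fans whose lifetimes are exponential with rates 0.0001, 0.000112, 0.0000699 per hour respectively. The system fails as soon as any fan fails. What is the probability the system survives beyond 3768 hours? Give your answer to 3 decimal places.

0.346

The time to first failure is exponential with rate Σλ = 0.0001 + 0.000112 + 0.0000699 = 0.0002819.
P(min > 3768) = e^(−0.0002819·3768) = e^(−1.0622) ≈ 0.346.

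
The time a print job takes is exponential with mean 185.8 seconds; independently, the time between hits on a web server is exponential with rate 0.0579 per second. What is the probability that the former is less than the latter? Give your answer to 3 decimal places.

0.085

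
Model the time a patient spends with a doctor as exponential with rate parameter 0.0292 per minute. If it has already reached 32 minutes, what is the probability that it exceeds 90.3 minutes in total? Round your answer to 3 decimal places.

By the memoryless property, P(X > 32+58.3 | X > 32) = P(X > 58.3).
P(X > 58.3) = e^(−1.7024) ≈ 0.182.

0.182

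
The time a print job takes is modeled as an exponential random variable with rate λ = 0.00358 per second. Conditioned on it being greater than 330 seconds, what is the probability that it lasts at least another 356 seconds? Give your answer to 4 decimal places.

0.2796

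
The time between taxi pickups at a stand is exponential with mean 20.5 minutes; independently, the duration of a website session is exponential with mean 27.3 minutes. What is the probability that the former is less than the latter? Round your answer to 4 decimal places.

0.5711

λ_1 = 1/20.5 = 0.0487805, λ_2 = 1/27.3 = 0.03663.
For independent exponentials, P(the former < the latter) = λ_1/(λ_1+λ_2) = 0.0487805/0.0854105 ≈ 0.5711.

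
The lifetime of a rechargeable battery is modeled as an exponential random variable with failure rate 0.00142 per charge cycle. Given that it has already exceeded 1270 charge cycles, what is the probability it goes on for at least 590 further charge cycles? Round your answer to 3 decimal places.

0.433

By the memoryless property, P(X > 1270+590 | X > 1270) = P(X > 590).
P(X > 590) = e^(−0.8378) ≈ 0.433.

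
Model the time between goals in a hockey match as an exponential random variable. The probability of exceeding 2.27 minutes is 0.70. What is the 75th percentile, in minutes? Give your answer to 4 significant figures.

8.823

e^(−λ·2.27) = 0.70 ⇒ λ = −ln(0.70)/2.27 = 0.157126.
75th percentile: 1 − e^(−λt) = 0.75, t = −ln(0.25)/λ = 8.82285 minutes.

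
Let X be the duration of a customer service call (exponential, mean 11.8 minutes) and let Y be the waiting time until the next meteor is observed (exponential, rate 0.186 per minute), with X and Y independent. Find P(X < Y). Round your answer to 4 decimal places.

0.3130

λ_1 = 1/11.8 = 0.0847458, λ_2 = 0.186.
For independent exponentials, P(X < Y) = λ_1/(λ_1+λ_2) = 0.0847458/0.270746 ≈ 0.3130.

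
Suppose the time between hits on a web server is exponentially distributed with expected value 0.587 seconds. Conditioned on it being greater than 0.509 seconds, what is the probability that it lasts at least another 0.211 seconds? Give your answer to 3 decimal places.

0.698

The rate is λ = 1/0.587 = 1.70358 per second.
The exponential is memoryless, so the remaining time is again Exp(λ): the condition X > 0.509 is irrelevant.
P(X > 0.211) = e^(−0.35945) ≈ 0.698.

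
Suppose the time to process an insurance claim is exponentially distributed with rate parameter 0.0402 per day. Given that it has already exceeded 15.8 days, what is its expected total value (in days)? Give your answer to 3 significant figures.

40.7

By memorylessness, E[X | X > 15.8] = 15.8 + 1/λ = 15.8 + 24.8756 = 40.6756 days.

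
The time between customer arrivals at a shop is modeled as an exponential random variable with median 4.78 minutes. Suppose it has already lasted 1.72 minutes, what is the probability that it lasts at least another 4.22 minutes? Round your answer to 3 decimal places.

For an exponential, median = ln(2)/λ, so λ = ln 2 / 4.78 = 0.14501 per minute.
By the memoryless property, P(X > 1.72+4.22 | X > 1.72) = P(X > 4.22).
P(X > 4.22) = e^(−0.61194) ≈ 0.542.

0.542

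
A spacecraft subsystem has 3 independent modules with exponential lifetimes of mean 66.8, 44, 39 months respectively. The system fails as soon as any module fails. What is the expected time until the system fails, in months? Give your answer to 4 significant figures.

15.79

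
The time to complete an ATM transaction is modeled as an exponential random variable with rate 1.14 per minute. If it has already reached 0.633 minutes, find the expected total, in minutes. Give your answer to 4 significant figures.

1.510

By memorylessness, E[X | X > 0.633] = 0.633 + 1/λ = 0.633 + 0.877193 = 1.51019 minutes.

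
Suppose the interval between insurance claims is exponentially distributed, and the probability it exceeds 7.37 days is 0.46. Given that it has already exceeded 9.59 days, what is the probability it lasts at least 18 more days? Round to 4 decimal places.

From e^(−λ·7.37) = 0.46, λ = −ln(0.46)/7.37 = 0.105363.
Memoryless: P(X > 9.59+18 | X > 9.59) = P(X > 18) = e^(−0.105363·18) ≈ 0.1501.

0.1501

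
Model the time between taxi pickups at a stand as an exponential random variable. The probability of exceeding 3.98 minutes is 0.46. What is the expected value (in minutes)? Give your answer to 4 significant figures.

e^(−λ·3.98) = 0.46 ⇒ λ = −ln(0.46)/3.98 = 0.195108.
Mean = 1/λ = 5.12537 minutes.

5.125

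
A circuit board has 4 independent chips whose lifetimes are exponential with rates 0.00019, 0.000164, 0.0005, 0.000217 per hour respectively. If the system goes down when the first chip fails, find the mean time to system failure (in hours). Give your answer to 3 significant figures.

934

The time to first failure is exponential with rate Σλ = 0.00019 + 0.000164 + 0.0005 + 0.000217 = 0.001071.
E[min] = 1/Σλ = 1/0.001071 = 933.707 hours.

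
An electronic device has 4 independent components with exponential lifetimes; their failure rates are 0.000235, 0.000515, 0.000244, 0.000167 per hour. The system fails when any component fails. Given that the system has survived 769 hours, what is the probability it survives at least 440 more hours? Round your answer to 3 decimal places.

0.600

Time to first failure ~ Exp(Σλ) with Σλ = 0.001161.
By memorylessness, P(T > 769+440 | T > 769) = P(T > 440) = e^(−0.001161·440) ≈ 0.600.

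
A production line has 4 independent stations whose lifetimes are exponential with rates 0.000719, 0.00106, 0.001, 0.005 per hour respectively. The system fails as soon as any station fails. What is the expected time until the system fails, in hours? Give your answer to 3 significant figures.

129

The time to first failure is exponential with rate Σλ = 0.000719 + 0.00106 + 0.001 + 0.005 = 0.007779.
E[min] = 1/Σλ = 1/0.007779 = 128.551 hours.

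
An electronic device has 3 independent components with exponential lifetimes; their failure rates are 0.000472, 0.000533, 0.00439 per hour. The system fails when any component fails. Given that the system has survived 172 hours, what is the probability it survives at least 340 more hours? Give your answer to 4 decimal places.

Time to first failure ~ Exp(Σλ) with Σλ = 0.005395.
By memorylessness, P(T > 172+340 | T > 172) = P(T > 340) = e^(−0.005395·340) ≈ 0.1597.

0.1597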